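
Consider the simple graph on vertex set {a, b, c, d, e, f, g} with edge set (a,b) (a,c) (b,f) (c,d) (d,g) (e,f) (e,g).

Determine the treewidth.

2

A width-2 tree decomposition is:
Bags: B1 = {a, c, d}  B2 = {a, b, d}  B3 = {b, d, f}  B4 = {d, e, f}  B5 = {d, e, g}
Tree: B1–B2, B2–B3, B3–B4, B4–B5
The largest bag has 3 vertices, giving width 2; this decomposition certifies tw(G) ≤ 2. The edges d–c–a–b–f–e–g–d form a cycle, so G is not a tree and its treewidth is at least 2. The upper and lower bounds meet at 2, so that is the treewidth.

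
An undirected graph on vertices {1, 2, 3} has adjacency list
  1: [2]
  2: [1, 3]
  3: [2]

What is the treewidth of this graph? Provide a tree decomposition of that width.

Every bag has size at most 2, so the width is 2 − 1 = 1 and tw(G) ≤ 1. Any graph with an edge has treewidth ≥ 1, and G has the edge 1–2. Combining the bounds, tw(G) = 1.

Treewidth 1.
One optimal decomposition is:
Bags: B1 = {1, 2}  B2 = {2, 3}
Tree: B1–B2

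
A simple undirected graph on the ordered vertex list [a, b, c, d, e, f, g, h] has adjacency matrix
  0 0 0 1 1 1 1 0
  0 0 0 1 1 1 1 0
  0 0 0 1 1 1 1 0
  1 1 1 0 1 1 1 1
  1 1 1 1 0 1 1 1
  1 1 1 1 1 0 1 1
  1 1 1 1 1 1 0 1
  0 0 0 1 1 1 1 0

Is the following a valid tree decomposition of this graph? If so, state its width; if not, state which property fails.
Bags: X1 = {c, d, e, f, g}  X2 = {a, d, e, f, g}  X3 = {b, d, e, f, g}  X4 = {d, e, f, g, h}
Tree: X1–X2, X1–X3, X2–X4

Vertex coverage: the bags together contain {a, b, c, d, e, f, g, h}, the full vertex set. Edge coverage: each edge of G has both endpoints in at least one bag. Running intersection: for every vertex, the bags containing it form a connected subtree. All three properties hold, so this is a valid tree decomposition of width max|bag| − 1 = 4, and hence tw(G) ≤ 4.

Yes; width 4.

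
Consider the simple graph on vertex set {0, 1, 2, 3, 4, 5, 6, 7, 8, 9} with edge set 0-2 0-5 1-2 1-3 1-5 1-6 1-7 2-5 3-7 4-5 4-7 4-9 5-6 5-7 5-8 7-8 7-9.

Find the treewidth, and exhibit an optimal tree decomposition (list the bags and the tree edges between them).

Each bag holds 3 vertices, so the decomposition has width 2, which upper-bounds the treewidth. Conversely, {4, 7, 9} is a clique of size 3, and the vertices of any clique must share a bag in every tree decomposition; so some bag has ≥ 3 vertices and tw(G) ≥ 2. The upper and lower bounds meet at 2, so that is the treewidth.

Treewidth 2.
One optimal decomposition is:
Bags: B1 = {1, 2, 5}  B2 = {1, 5, 7}  B3 = {4, 5, 7}  B4 = {0, 2, 5}  B5 = {4, 7, 9}  B6 = {1, 3, 7}  B7 = {1, 5, 6}  B8 = {5, 7, 8}
Tree: B1–B2, B2–B3, B1–B4, B3–B5, B2–B6, B1–B7, B2–B8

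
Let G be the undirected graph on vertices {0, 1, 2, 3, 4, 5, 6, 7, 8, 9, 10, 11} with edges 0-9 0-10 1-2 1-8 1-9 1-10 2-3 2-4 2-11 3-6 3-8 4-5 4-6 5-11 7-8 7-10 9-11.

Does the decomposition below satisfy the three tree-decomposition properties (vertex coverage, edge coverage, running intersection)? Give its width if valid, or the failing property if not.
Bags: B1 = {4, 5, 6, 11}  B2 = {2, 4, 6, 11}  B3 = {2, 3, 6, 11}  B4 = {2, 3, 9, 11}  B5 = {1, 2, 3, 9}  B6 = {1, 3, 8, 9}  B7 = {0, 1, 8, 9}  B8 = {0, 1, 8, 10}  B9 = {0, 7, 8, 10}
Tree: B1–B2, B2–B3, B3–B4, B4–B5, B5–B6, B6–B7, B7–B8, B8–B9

Yes; width 3.

Every vertex of G appears in some bag (union = {0, 1, 2, 3, 4, 5, 6, 7, 8, 9, 10, 11}); every edge is covered by a bag; and for each vertex v the set of bags containing v is connected in the bag tree. The decomposition is therefore valid. The largest bag has 4 vertices, so the width is 3.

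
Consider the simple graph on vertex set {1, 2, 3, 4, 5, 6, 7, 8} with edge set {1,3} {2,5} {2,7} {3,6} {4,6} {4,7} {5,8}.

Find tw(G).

1

A width-1 tree decomposition is:
Bags: B1 = {5, 8}  B2 = {2, 5}  B3 = {2, 7}  B4 = {4, 7}  B5 = {4, 6}  B6 = {3, 6}  B7 = {1, 3}
Tree: B1–B2, B2–B3, B3–B4, B4–B5, B5–B6, B6–B7
Each bag holds 2 vertices, so the decomposition has width 1, which upper-bounds the treewidth. Since G has at least one edge (e.g. 8–5), it is not an edgeless graph, so tw(G) ≥ 1. Therefore the treewidth is 1.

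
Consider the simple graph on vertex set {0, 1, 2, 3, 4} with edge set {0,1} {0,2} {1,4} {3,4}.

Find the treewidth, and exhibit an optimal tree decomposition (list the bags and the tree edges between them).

Each bag holds 2 vertices, so the decomposition has width 1, which upper-bounds the treewidth. Any graph with an edge has treewidth ≥ 1, and G has the edge 3–4. Therefore the treewidth is 1.

Treewidth 1.
Bags: B1 = {3, 4}  B2 = {1, 4}  B3 = {0, 1}  B4 = {0, 2}
Tree: B1–B2, B2–B3, B3–B4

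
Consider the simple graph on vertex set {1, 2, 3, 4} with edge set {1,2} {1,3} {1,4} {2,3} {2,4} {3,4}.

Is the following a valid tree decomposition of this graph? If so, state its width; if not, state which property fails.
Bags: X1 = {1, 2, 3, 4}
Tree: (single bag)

Yes; width 3.

Vertex coverage: the bags together contain {1, 2, 3, 4}, the full vertex set. Edge coverage: each edge of G has both endpoints in at least one bag. Running intersection: for every vertex, the bags containing it form a connected subtree. All three properties hold, so this is a valid tree decomposition of width max|bag| − 1 = 3, and hence tw(G) ≤ 3.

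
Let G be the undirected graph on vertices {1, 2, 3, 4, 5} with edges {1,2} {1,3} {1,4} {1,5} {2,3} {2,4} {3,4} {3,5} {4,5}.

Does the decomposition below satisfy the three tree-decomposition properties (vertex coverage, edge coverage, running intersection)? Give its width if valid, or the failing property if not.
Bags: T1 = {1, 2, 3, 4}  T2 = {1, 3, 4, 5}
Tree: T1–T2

Vertex coverage: the bags together contain {1, 2, 3, 4, 5}, the full vertex set. Edge coverage: each edge of G has both endpoints in at least one bag. Running intersection: for every vertex, the bags containing it form a connected subtree. All three properties hold, so this is a valid tree decomposition of width max|bag| − 1 = 3, and hence tw(G) ≤ 3.

Yes; width 3.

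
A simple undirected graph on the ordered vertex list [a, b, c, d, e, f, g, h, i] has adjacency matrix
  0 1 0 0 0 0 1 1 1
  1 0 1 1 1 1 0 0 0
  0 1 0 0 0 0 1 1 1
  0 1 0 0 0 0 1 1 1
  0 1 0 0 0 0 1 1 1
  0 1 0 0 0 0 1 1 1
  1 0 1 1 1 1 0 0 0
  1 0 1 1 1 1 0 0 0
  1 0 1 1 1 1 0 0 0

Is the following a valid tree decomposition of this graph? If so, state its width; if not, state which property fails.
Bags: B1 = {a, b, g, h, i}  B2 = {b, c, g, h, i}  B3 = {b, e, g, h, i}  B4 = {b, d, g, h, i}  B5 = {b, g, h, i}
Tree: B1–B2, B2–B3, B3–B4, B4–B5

A tree decomposition must satisfy three properties: every vertex lies in some bag; for every edge, both endpoints lie together in some bag; and for every vertex, the bags containing it form a connected subtree. Here vertex f appears in no bag, so the decomposition is invalid.

No — vertex f appears in no bag.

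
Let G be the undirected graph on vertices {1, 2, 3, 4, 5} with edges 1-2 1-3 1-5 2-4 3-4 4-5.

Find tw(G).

2

A width-2 tree decomposition is:
Bags: B1 = {1, 3, 4}  B2 = {1, 2, 4}  B3 = {1, 4, 5}
Tree: B1–B2, B2–B3
The largest bag has 3 vertices, giving width 2; this decomposition certifies tw(G) ≤ 2. For the lower bound, G contains the cycle 3–1–2–4–3, so G is not a forest; only forests have treewidth ≤ 1, hence tw(G) ≥ 2. Hence tw(G) = 2 exactly.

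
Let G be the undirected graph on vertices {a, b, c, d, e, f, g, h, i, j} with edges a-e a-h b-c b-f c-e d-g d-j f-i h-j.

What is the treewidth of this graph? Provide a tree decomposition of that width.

Treewidth 1.
One optimal decomposition is:
Bags: B1 = {d, g}  B2 = {d, j}  B3 = {h, j}  B4 = {a, h}  B5 = {a, e}  B6 = {c, e}  B7 = {b, c}  B8 = {b, f}  B9 = {f, i}
Tree: B1–B2, B2–B3, B3–B4, B4–B5, B5–B6, B6–B7, B7–B8, B8–B9

Each bag holds 2 vertices, so the decomposition has width 1, which upper-bounds the treewidth. Any graph with an edge has treewidth ≥ 1, and G has the edge g–d. Therefore the treewidth is 1.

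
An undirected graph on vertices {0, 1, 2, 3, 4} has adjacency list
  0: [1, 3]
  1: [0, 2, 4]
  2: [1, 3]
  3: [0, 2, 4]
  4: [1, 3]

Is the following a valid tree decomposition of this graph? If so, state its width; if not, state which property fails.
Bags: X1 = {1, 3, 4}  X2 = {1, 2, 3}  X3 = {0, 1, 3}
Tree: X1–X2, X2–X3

Vertex coverage: the bags together contain {0, 1, 2, 3, 4}, the full vertex set. Edge coverage: each edge of G has both endpoints in at least one bag. Running intersection: for every vertex, the bags containing it form a connected subtree. All three properties hold, so this is a valid tree decomposition of width max|bag| − 1 = 2, and hence tw(G) ≤ 2.

Yes; width 2.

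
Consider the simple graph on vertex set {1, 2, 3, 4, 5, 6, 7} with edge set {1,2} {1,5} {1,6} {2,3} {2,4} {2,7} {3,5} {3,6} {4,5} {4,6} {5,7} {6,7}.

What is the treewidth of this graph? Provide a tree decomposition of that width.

Each bag holds 4 vertices, so the decomposition has width 3, which upper-bounds the treewidth. For the lower bound: the 4 vertex sets {3,6}, {4,5}, {2}, {1} are disjoint, each induces a connected subgraph, and every pair is joined by at least one edge of G. Contracting each set to a single vertex therefore yields K_{4} as a minor, and since treewidth is minor-monotone, tw(G) ≥ tw(K_{4}) = 3. The upper and lower bounds meet at 3, so that is the treewidth.

Treewidth 3.
One such decomposition:
Bags: B1 = {2, 3, 5, 6}  B2 = {2, 4, 5, 6}  B3 = {1, 2, 5, 6}  B4 = {2, 5, 6, 7}
Tree: B1–B2, B2–B3, B3–B4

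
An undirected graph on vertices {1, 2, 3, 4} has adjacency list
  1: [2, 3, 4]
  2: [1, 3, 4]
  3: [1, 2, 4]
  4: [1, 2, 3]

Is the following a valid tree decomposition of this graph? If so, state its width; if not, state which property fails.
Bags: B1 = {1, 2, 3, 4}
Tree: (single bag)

Yes; width 3.

Checking the three conditions: (i) the bags cover all of {1, 2, 3, 4}; (ii) for each edge, some bag contains both endpoints; (iii) the bags containing any fixed vertex form a subtree. All hold, so the decomposition is valid with width 4 − 1 = 3.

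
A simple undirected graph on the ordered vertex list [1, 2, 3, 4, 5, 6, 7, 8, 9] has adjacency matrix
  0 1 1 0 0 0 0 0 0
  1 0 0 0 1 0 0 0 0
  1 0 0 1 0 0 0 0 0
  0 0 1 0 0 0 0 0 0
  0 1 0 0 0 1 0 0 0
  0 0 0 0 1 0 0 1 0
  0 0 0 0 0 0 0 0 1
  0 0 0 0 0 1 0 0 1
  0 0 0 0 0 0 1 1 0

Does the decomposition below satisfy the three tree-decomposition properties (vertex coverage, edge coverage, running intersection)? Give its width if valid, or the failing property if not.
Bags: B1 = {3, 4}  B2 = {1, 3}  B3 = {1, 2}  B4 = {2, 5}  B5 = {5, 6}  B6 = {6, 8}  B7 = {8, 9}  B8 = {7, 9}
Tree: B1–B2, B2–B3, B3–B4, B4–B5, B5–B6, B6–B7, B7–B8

Vertex coverage: the bags together contain {1, 2, 3, 4, 5, 6, 7, 8, 9}, the full vertex set. Edge coverage: each edge of G has both endpoints in at least one bag. Running intersection: for every vertex, the bags containing it form a connected subtree. All three properties hold, so this is a valid tree decomposition of width max|bag| − 1 = 1, and hence tw(G) ≤ 1.

Yes; width 1.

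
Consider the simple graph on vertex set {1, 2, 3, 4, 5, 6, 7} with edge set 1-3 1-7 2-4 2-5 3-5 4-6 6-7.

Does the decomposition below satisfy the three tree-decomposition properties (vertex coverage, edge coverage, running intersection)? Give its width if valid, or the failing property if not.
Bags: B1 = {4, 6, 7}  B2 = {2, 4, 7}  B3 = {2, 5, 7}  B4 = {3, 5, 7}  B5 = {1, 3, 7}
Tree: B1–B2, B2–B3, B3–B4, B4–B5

Checking the three conditions: (i) the bags cover all of {1, 2, 3, 4, 5, 6, 7}; (ii) for each edge, some bag contains both endpoints; (iii) the bags containing any fixed vertex form a subtree. All hold, so the decomposition is valid with width 3 − 1 = 2.

Yes; width 2.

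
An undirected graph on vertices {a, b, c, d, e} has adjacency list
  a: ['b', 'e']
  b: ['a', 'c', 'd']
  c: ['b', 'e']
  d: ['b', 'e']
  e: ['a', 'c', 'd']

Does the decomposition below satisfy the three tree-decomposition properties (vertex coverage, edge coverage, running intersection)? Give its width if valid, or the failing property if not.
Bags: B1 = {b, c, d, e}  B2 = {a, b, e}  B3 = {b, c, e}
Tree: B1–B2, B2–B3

No — bags containing vertex c are not connected in the tree.

A tree decomposition must satisfy three properties: every vertex lies in some bag; for every edge, both endpoints lie together in some bag; and for every vertex, the bags containing it form a connected subtree. Here bags containing vertex c are not connected in the tree, so the decomposition is invalid.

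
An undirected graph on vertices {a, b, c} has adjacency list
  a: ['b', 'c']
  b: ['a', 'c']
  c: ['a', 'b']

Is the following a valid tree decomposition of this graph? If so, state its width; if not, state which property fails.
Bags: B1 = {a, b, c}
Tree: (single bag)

Yes; width 2.

Checking the three conditions: (i) the bags cover all of {a, b, c}; (ii) for each edge, some bag contains both endpoints; (iii) the bags containing any fixed vertex form a subtree. All hold, so the decomposition is valid with width 3 − 1 = 2.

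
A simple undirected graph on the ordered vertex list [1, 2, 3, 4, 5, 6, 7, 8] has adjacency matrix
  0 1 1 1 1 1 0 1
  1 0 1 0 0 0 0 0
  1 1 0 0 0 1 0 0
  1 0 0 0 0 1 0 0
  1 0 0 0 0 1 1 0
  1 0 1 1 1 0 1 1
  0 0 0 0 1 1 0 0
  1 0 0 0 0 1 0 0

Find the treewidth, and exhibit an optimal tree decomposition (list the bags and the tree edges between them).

Each bag holds 3 vertices, so the decomposition has width 2, which upper-bounds the treewidth. For the lower bound, the 3 vertices {1, 2, 3} are pairwise adjacent, and any tree decomposition puts a clique entirely inside one bag — forcing width ≥ 2. Combining the bounds, tw(G) = 2.

Treewidth 2.
One such decomposition:
Bags: B1 = {1, 3, 6}  B2 = {1, 2, 3}  B3 = {1, 4, 6}  B4 = {1, 6, 8}  B5 = {1, 5, 6}  B6 = {5, 6, 7}
Tree: B1–B2, B1–B3, B3–B4, B3–B5, B5–B6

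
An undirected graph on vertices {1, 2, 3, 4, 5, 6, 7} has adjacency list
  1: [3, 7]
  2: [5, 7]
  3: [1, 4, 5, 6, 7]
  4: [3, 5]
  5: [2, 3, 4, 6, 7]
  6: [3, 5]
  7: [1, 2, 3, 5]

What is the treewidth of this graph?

2

A width-2 tree decomposition is:
Bags: B1 = {3, 5, 7}  B2 = {2, 5, 7}  B3 = {3, 4, 5}  B4 = {1, 3, 7}  B5 = {3, 5, 6}
Tree: B1–B2, B1–B3, B1–B4, B1–B5
The largest bag has 3 vertices, giving width 2; this decomposition certifies tw(G) ≤ 2. For the lower bound, the 3 vertices {2, 5, 7} are pairwise adjacent, and any tree decomposition puts a clique entirely inside one bag — forcing width ≥ 2. The upper and lower bounds meet at 2, so that is the treewidth.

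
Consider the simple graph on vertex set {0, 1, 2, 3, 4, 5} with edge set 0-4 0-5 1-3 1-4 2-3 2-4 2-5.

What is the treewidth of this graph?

A width-2 tree decomposition is:
Bags: B1 = {1, 3, 4}  B2 = {2, 3, 4}  B3 = {0, 2, 4}  B4 = {0, 2, 5}
Tree: B1–B2, B2–B3, B3–B4
Every bag has size at most 3, so the width is 3 − 1 = 2 and tw(G) ≤ 2. Since 1–3–2–4–1 is a cycle in G, G is not acyclic. Forests are exactly the graphs of treewidth ≤ 1, so tw(G) ≥ 2. Hence tw(G) = 2 exactly.

2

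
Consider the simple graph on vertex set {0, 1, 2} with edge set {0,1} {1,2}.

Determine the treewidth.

1

A width-1 tree decomposition is:
Bags: B1 = {0, 1}  B2 = {1, 2}
Tree: B1–B2
Every bag has size at most 2, so the width is 2 − 1 = 1 and tw(G) ≤ 1. Any graph with an edge has treewidth ≥ 1, and G has the edge 0–1. Combining the bounds, tw(G) = 1.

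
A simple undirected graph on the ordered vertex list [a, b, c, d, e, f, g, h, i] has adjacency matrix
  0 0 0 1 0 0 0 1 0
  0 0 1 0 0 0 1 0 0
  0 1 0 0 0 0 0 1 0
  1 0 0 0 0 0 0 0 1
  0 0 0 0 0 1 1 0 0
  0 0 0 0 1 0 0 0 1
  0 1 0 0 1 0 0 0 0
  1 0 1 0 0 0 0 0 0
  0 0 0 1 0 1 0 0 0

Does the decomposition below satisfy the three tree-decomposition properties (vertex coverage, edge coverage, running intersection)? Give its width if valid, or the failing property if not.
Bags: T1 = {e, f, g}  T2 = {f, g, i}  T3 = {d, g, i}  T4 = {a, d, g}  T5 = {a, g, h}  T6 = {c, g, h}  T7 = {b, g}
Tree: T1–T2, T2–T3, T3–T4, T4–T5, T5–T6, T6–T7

A tree decomposition must satisfy three properties: every vertex lies in some bag; for every edge, both endpoints lie together in some bag; and for every vertex, the bags containing it form a connected subtree. Here edge (c,b) lies in no bag, so the decomposition is invalid.

No — edge (c,b) lies in no bag.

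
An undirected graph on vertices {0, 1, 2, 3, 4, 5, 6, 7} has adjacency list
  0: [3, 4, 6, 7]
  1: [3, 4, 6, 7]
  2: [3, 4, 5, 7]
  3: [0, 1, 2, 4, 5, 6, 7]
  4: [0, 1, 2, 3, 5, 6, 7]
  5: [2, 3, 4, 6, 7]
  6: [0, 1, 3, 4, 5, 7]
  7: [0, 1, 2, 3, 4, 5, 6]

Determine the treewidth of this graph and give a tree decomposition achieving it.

Each bag holds 5 vertices, so the decomposition has width 4, which upper-bounds the treewidth. On the other hand G contains the 5-clique {2, 3, 4, 5, 7}. A clique must lie in a single bag of any decomposition, so no decomposition can have width below 4. Combining the bounds, tw(G) = 4.

Treewidth 4.
One such decomposition:
Bags: B1 = {2, 3, 4, 5, 7}  B2 = {3, 4, 5, 6, 7}  B3 = {0, 3, 4, 6, 7}  B4 = {1, 3, 4, 6, 7}
Tree: B1–B2, B2–B3, B2–B4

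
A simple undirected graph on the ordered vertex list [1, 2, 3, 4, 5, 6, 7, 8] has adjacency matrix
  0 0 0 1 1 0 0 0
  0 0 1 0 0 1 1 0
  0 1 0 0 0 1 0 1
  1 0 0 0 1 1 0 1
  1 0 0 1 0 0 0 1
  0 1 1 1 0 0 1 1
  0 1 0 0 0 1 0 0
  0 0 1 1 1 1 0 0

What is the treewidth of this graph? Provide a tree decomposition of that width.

The largest bag has 3 vertices, giving width 2; this decomposition certifies tw(G) ≤ 2. On the other hand G contains the 3-clique {1, 4, 5}. A clique must lie in a single bag of any decomposition, so no decomposition can have width below 2. Combining the bounds, tw(G) = 2.

Treewidth 2.
One such decomposition:
Bags: B1 = {3, 6, 8}  B2 = {4, 6, 8}  B3 = {2, 3, 6}  B4 = {2, 6, 7}  B5 = {4, 5, 8}  B6 = {1, 4, 5}
Tree: B1–B2, B1–B3, B3–B4, B2–B5, B5–B6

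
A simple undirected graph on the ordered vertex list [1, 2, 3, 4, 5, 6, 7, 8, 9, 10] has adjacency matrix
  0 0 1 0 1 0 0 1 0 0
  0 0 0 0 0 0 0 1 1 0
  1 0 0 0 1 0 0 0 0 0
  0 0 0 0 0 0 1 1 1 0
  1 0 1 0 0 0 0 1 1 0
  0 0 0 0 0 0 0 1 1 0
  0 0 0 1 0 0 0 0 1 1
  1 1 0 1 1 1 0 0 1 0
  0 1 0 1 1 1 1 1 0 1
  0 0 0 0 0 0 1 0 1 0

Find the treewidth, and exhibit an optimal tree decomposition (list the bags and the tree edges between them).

Every bag has size at most 3, so the width is 3 − 1 = 2 and tw(G) ≤ 2. For the lower bound, the 3 vertices {1, 5, 8} are pairwise adjacent, and any tree decomposition puts a clique entirely inside one bag — forcing width ≥ 2. Combining the bounds, tw(G) = 2.

Treewidth 2.
One such decomposition:
Bags: B1 = {4, 8, 9}  B2 = {4, 7, 9}  B3 = {6, 8, 9}  B4 = {5, 8, 9}  B5 = {2, 8, 9}  B6 = {7, 9, 10}  B7 = {1, 5, 8}  B8 = {1, 3, 5}
Tree: B1–B2, B1–B3, B1–B4, B1–B5, B2–B6, B4–B7, B7–B8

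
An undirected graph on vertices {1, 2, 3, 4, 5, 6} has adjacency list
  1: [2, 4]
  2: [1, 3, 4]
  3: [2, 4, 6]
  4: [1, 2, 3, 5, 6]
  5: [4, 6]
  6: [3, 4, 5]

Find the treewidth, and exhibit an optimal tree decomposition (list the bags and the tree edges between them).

Treewidth 2.
One optimal decomposition is:
Bags: B1 = {3, 4, 6}  B2 = {2, 3, 4}  B3 = {4, 5, 6}  B4 = {1, 2, 4}
Tree: B1–B2, B1–B3, B2–B4

Each bag holds 3 vertices, so the decomposition has width 2, which upper-bounds the treewidth. For the lower bound, the 3 vertices {1, 2, 4} are pairwise adjacent, and any tree decomposition puts a clique entirely inside one bag — forcing width ≥ 2. Therefore the treewidth is 2.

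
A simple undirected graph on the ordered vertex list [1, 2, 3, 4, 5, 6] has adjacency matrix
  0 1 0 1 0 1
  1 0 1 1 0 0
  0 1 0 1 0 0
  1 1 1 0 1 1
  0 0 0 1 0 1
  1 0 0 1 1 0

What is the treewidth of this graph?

2

A width-2 tree decomposition is:
Bags: B1 = {1, 2, 4}  B2 = {1, 4, 6}  B3 = {2, 3, 4}  B4 = {4, 5, 6}
Tree: B1–B2, B1–B3, B2–B4
The largest bag has 3 vertices, giving width 2; this decomposition certifies tw(G) ≤ 2. Conversely, {1, 2, 4} is a clique of size 3, and the vertices of any clique must share a bag in every tree decomposition; so some bag has ≥ 3 vertices and tw(G) ≥ 2. Combining the bounds, tw(G) = 2.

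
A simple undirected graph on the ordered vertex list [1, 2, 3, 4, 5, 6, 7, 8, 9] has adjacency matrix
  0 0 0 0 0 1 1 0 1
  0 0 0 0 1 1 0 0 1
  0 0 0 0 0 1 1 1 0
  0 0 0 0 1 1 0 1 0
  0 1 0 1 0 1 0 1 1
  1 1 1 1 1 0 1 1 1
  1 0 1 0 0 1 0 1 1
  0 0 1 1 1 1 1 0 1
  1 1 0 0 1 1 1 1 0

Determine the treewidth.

A width-3 tree decomposition is:
Bags: B1 = {6, 7, 8, 9}  B2 = {5, 6, 8, 9}  B3 = {3, 6, 7, 8}  B4 = {4, 5, 6, 8}  B5 = {2, 5, 6, 9}  B6 = {1, 6, 7, 9}
Tree: B1–B2, B1–B3, B2–B4, B2–B5, B1–B6
The largest bag has 4 vertices, giving width 3; this decomposition certifies tw(G) ≤ 3. Conversely, {3, 6, 7, 8} is a clique of size 4, and the vertices of any clique must share a bag in every tree decomposition; so some bag has ≥ 4 vertices and tw(G) ≥ 3. Hence tw(G) = 3 exactly.

3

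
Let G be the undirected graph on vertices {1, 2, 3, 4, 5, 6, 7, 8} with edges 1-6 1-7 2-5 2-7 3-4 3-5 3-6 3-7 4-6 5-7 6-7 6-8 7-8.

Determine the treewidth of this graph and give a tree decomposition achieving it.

Treewidth 2.
One such decomposition:
Bags: B1 = {3, 5, 7}  B2 = {3, 6, 7}  B3 = {1, 6, 7}  B4 = {6, 7, 8}  B5 = {2, 5, 7}  B6 = {3, 4, 6}
Tree: B1–B2, B2–B3, B3–B4, B1–B5, B2–B6

The largest bag has 3 vertices, giving width 2; this decomposition certifies tw(G) ≤ 2. For the lower bound, the 3 vertices {3, 4, 6} are pairwise adjacent, and any tree decomposition puts a clique entirely inside one bag — forcing width ≥ 2. Hence tw(G) = 2 exactly.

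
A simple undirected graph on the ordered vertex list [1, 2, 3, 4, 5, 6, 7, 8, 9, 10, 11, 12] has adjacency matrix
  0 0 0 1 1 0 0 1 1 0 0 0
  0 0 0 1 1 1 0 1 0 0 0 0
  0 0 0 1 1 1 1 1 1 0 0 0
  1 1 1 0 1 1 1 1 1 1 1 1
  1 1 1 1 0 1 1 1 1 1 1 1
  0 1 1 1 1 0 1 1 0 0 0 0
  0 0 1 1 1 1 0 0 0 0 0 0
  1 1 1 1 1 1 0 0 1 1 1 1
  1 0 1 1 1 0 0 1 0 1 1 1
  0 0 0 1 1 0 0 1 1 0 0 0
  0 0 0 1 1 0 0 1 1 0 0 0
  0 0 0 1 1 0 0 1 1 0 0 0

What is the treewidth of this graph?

A width-4 tree decomposition is:
Bags: B1 = {4, 5, 8, 9, 11}  B2 = {4, 5, 8, 9, 10}  B3 = {3, 4, 5, 8, 9}  B4 = {1, 4, 5, 8, 9}  B5 = {3, 4, 5, 6, 8}  B6 = {4, 5, 8, 9, 12}  B7 = {3, 4, 5, 6, 7}  B8 = {2, 4, 5, 6, 8}
Tree: B1–B2, B1–B3, B3–B4, B3–B5, B2–B6, B5–B7, B5–B8
Every bag has size at most 5, so the width is 5 − 1 = 4 and tw(G) ≤ 4. On the other hand G contains the 5-clique {1, 4, 5, 8, 9}. A clique must lie in a single bag of any decomposition, so no decomposition can have width below 4. Combining the bounds, tw(G) = 4.

4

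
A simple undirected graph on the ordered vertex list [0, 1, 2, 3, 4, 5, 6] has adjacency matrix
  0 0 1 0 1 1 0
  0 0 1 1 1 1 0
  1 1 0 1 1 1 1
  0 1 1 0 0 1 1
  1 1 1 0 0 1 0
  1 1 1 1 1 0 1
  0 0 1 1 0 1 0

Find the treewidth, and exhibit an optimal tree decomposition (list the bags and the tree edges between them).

Treewidth 3.
One optimal decomposition is:
Bags: B1 = {2, 3, 5, 6}  B2 = {1, 2, 3, 5}  B3 = {1, 2, 4, 5}  B4 = {0, 2, 4, 5}
Tree: B1–B2, B2–B3, B3–B4

Every bag has size at most 4, so the width is 4 − 1 = 3 and tw(G) ≤ 3. For the lower bound, the 4 vertices {0, 2, 4, 5} are pairwise adjacent, and any tree decomposition puts a clique entirely inside one bag — forcing width ≥ 3. Therefore the treewidth is 3.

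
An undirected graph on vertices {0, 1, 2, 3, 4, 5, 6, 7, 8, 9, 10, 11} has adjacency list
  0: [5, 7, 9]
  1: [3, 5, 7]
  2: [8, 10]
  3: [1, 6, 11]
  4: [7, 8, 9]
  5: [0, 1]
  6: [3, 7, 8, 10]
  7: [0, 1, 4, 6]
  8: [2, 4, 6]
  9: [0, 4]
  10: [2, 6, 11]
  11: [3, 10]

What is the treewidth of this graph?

A width-3 tree decomposition is:
Bags: B1 = {0, 1, 5, 9}  B2 = {0, 1, 7, 9}  B3 = {1, 4, 7, 9}  B4 = {1, 3, 4, 7}  B5 = {3, 4, 6, 7}  B6 = {3, 4, 6, 8}  B7 = {3, 6, 8, 11}  B8 = {6, 8, 10, 11}  B9 = {2, 8, 10, 11}
Tree: B1–B2, B2–B3, B3–B4, B4–B5, B5–B6, B6–B7, B7–B8, B8–B9
Each bag holds 4 vertices, so the decomposition has width 3, which upper-bounds the treewidth. For the lower bound: the 4 vertex sets {0,5,9}, {1}, {7}, {3,4,6,8} are disjoint, each induces a connected subgraph, and every pair is joined by at least one edge of G. Contracting each set to a single vertex therefore yields K_{4} as a minor, and since treewidth is minor-monotone, tw(G) ≥ tw(K_{4}) = 3. Hence tw(G) = 3 exactly.

3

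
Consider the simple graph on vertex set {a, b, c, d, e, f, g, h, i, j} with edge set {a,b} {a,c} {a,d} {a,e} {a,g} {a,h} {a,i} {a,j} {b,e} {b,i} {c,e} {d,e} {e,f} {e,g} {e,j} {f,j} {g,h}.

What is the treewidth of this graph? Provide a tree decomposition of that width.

Treewidth 2.
One such decomposition:
Bags: B1 = {a, e, g}  B2 = {a, b, e}  B3 = {a, e, j}  B4 = {a, b, i}  B5 = {a, g, h}  B6 = {a, c, e}  B7 = {a, d, e}  B8 = {e, f, j}
Tree: B1–B2, B2–B3, B2–B4, B1–B5, B1–B6, B1–B7, B3–B8

Every bag has size at most 3, so the width is 3 − 1 = 2 and tw(G) ≤ 2. On the other hand G contains the 3-clique {a, d, e}. A clique must lie in a single bag of any decomposition, so no decomposition can have width below 2. The upper and lower bounds meet at 2, so that is the treewidth.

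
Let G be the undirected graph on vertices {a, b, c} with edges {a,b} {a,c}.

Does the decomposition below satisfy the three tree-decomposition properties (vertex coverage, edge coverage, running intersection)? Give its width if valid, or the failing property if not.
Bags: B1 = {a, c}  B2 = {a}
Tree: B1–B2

A tree decomposition must satisfy three properties: every vertex lies in some bag; for every edge, both endpoints lie together in some bag; and for every vertex, the bags containing it form a connected subtree. Here vertex b appears in no bag, so the decomposition is invalid.

No — vertex b appears in no bag.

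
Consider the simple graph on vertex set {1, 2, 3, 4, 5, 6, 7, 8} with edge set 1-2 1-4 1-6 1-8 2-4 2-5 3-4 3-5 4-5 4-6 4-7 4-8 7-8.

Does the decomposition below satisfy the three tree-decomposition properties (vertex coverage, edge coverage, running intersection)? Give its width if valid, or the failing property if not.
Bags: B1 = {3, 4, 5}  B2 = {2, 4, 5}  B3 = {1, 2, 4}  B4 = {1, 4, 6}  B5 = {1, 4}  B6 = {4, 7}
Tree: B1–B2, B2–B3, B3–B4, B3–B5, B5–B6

A tree decomposition must satisfy three properties: every vertex lies in some bag; for every edge, both endpoints lie together in some bag; and for every vertex, the bags containing it form a connected subtree. Here vertex 8 appears in no bag, so the decomposition is invalid.

No — vertex 8 appears in no bag.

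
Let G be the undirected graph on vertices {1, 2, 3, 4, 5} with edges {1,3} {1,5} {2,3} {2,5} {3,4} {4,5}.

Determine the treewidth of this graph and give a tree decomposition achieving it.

The largest bag has 3 vertices, giving width 2; this decomposition certifies tw(G) ≤ 2. For the lower bound, G contains the cycle 3–2–5–4–3, so G is not a forest; only forests have treewidth ≤ 1, hence tw(G) ≥ 2. The upper and lower bounds meet at 2, so that is the treewidth.

Treewidth 2.
One such decomposition:
Bags: B1 = {2, 3, 5}  B2 = {3, 4, 5}  B3 = {1, 3, 5}
Tree: B1–B2, B2–B3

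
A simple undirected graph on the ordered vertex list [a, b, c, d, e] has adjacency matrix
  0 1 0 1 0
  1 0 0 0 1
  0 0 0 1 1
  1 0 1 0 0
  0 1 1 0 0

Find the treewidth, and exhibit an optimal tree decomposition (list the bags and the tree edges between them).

Treewidth 2.
One such decomposition:
Bags: B1 = {c, d, e}  B2 = {b, d, e}  B3 = {a, b, d}
Tree: B1–B2, B2–B3

Every bag has size at most 3, so the width is 3 − 1 = 2 and tw(G) ≤ 2. For the lower bound, G contains the cycle d–c–e–b–a–d, so G is not a forest; only forests have treewidth ≤ 1, hence tw(G) ≥ 2. Therefore the treewidth is 2.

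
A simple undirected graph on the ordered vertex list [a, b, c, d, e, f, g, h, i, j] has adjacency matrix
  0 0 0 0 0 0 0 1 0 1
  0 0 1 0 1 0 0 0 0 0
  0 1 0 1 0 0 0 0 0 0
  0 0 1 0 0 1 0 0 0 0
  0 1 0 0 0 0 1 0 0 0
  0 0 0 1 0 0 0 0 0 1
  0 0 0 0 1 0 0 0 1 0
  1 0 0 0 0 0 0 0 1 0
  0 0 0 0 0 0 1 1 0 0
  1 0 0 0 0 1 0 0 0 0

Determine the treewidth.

A width-2 tree decomposition is:
Bags: B1 = {a, h, i}  B2 = {a, i, j}  B3 = {f, i, j}  B4 = {d, f, i}  B5 = {c, d, i}  B6 = {b, c, i}  B7 = {b, e, i}  B8 = {e, g, i}
Tree: B1–B2, B2–B3, B3–B4, B4–B5, B5–B6, B6–B7, B7–B8
Each bag holds 3 vertices, so the decomposition has width 2, which upper-bounds the treewidth. For the lower bound, G contains the cycle i–h–a–j–f–d–c–b–e–g–i, so G is not a forest; only forests have treewidth ≤ 1, hence tw(G) ≥ 2. Hence tw(G) = 2 exactly.

2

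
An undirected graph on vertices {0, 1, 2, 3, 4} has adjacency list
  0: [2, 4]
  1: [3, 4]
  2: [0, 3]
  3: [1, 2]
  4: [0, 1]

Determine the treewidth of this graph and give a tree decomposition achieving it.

Every bag has size at most 3, so the width is 3 − 1 = 2 and tw(G) ≤ 2. The edges 4–0–2–3–1–4 form a cycle, so G is not a tree and its treewidth is at least 2. The upper and lower bounds meet at 2, so that is the treewidth.

Treewidth 2.
Bags: B1 = {0, 2, 4}  B2 = {2, 3, 4}  B3 = {1, 3, 4}
Tree: B1–B2, B2–B3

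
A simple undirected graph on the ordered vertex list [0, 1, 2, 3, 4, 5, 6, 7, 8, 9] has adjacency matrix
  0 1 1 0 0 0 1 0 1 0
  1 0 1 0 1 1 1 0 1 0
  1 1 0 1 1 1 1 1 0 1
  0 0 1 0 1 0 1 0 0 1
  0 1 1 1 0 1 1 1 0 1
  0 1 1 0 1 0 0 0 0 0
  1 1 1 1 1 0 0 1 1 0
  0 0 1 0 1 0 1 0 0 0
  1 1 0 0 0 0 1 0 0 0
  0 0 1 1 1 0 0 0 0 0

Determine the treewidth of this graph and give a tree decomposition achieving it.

Every bag has size at most 4, so the width is 4 − 1 = 3 and tw(G) ≤ 3. For the lower bound, the 4 vertices {0, 1, 6, 8} are pairwise adjacent, and any tree decomposition puts a clique entirely inside one bag — forcing width ≥ 3. The upper and lower bounds meet at 3, so that is the treewidth.

Treewidth 3.
One such decomposition:
Bags: B1 = {2, 3, 4, 6}  B2 = {1, 2, 4, 6}  B3 = {0, 1, 2, 6}  B4 = {0, 1, 6, 8}  B5 = {2, 4, 6, 7}  B6 = {1, 2, 4, 5}  B7 = {2, 3, 4, 9}
Tree: B1–B2, B2–B3, B3–B4, B2–B5, B2–B6, B1–B7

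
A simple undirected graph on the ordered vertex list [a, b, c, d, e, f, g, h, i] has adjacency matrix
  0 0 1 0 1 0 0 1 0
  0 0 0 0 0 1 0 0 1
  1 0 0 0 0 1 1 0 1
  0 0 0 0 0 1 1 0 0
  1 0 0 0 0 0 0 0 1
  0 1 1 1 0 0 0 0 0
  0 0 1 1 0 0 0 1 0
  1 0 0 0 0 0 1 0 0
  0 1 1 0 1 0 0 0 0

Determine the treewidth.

3

A width-3 tree decomposition is:
Bags: B1 = {d, f, g, h}  B2 = {c, f, g, h}  B3 = {a, c, f, h}  B4 = {a, b, c, f}  B5 = {a, b, c, i}  B6 = {a, b, e, i}
Tree: B1–B2, B2–B3, B3–B4, B4–B5, B5–B6
Every bag has size at most 4, so the width is 4 − 1 = 3 and tw(G) ≤ 3. For the lower bound: the 4 vertex sets {d,g,h}, {f}, {c}, {a,b,e,i} are disjoint, each induces a connected subgraph, and every pair is joined by at least one edge of G. Contracting each set to a single vertex therefore yields K_{4} as a minor, and since treewidth is minor-monotone, tw(G) ≥ tw(K_{4}) = 3. Combining the bounds, tw(G) = 3.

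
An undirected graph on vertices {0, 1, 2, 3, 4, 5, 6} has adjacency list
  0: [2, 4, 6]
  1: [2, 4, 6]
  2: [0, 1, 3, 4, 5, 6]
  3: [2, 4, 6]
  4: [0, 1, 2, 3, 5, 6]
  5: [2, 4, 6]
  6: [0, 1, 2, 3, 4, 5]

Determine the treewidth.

A width-3 tree decomposition is:
Bags: B1 = {0, 2, 4, 6}  B2 = {2, 4, 5, 6}  B3 = {1, 2, 4, 6}  B4 = {2, 3, 4, 6}
Tree: B1–B2, B1–B3, B1–B4
The largest bag has 4 vertices, giving width 3; this decomposition certifies tw(G) ≤ 3. On the other hand G contains the 4-clique {0, 2, 4, 6}. A clique must lie in a single bag of any decomposition, so no decomposition can have width below 3. Hence tw(G) = 3 exactly.

3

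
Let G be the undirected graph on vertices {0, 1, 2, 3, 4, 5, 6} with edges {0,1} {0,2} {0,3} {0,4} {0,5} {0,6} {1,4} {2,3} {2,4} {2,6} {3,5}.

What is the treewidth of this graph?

A width-2 tree decomposition is:
Bags: B1 = {0, 2, 6}  B2 = {0, 2, 3}  B3 = {0, 2, 4}  B4 = {0, 3, 5}  B5 = {0, 1, 4}
Tree: B1–B2, B1–B3, B2–B4, B3–B5
Each bag holds 3 vertices, so the decomposition has width 2, which upper-bounds the treewidth. On the other hand G contains the 3-clique {0, 1, 4}. A clique must lie in a single bag of any decomposition, so no decomposition can have width below 2. Therefore the treewidth is 2.

2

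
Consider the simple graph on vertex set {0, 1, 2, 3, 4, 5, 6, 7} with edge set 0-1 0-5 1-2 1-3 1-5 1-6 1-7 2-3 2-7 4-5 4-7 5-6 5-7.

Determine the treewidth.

A width-2 tree decomposition is:
Bags: B1 = {1, 2, 3}  B2 = {1, 2, 7}  B3 = {1, 5, 7}  B4 = {4, 5, 7}  B5 = {1, 5, 6}  B6 = {0, 1, 5}
Tree: B1–B2, B2–B3, B3–B4, B3–B5, B5–B6
The largest bag has 3 vertices, giving width 2; this decomposition certifies tw(G) ≤ 2. For the lower bound, the 3 vertices {1, 2, 3} are pairwise adjacent, and any tree decomposition puts a clique entirely inside one bag — forcing width ≥ 2. Combining the bounds, tw(G) = 2.

2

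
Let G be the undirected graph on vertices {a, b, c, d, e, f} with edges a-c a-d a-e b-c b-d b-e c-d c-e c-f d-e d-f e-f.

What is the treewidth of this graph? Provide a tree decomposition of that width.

Treewidth 3.
Bags: B1 = {b, c, d, e}  B2 = {c, d, e, f}  B3 = {a, c, d, e}
Tree: B1–B2, B1–B3

Each bag holds 4 vertices, so the decomposition has width 3, which upper-bounds the treewidth. Conversely, {a, c, d, e} is a clique of size 4, and the vertices of any clique must share a bag in every tree decomposition; so some bag has ≥ 4 vertices and tw(G) ≥ 3. Hence tw(G) = 3 exactly.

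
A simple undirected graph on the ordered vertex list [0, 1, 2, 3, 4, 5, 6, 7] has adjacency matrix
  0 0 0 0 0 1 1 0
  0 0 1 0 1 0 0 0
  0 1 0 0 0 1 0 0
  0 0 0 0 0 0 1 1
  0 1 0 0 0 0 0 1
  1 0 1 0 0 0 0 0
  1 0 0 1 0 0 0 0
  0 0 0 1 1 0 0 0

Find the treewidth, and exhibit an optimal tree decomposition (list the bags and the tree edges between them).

Every bag has size at most 3, so the width is 3 − 1 = 2 and tw(G) ≤ 2. The edges 4–1–2–5–0–6–3–7–4 form a cycle, so G is not a tree and its treewidth is at least 2. Hence tw(G) = 2 exactly.

Treewidth 2.
One optimal decomposition is:
Bags: B1 = {1, 2, 4}  B2 = {2, 4, 5}  B3 = {0, 4, 5}  B4 = {0, 4, 6}  B5 = {3, 4, 6}  B6 = {3, 4, 7}
Tree: B1–B2, B2–B3, B3–B4, B4–B5, B5–B6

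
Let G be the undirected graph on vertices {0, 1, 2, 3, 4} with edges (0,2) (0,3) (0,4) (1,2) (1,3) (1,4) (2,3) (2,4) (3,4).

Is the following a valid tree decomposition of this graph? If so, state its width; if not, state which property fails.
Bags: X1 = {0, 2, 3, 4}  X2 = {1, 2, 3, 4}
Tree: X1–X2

Yes; width 3.

Vertex coverage: the bags together contain {0, 1, 2, 3, 4}, the full vertex set. Edge coverage: each edge of G has both endpoints in at least one bag. Running intersection: for every vertex, the bags containing it form a connected subtree. All three properties hold, so this is a valid tree decomposition of width max|bag| − 1 = 3, and hence tw(G) ≤ 3.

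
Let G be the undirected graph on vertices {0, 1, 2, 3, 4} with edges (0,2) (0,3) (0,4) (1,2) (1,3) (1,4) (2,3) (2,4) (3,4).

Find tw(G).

A width-3 tree decomposition is:
Bags: B1 = {0, 2, 3, 4}  B2 = {1, 2, 3, 4}
Tree: B1–B2
Every bag has size at most 4, so the width is 4 − 1 = 3 and tw(G) ≤ 3. On the other hand G contains the 4-clique {0, 2, 3, 4}. A clique must lie in a single bag of any decomposition, so no decomposition can have width below 3. Hence tw(G) = 3 exactly.

3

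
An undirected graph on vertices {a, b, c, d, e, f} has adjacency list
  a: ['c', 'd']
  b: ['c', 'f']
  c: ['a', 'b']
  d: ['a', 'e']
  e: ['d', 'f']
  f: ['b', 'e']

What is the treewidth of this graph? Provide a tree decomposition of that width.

Treewidth 2.
Bags: B1 = {a, c, d}  B2 = {c, d, e}  B3 = {c, e, f}  B4 = {b, c, f}
Tree: B1–B2, B2–B3, B3–B4

The largest bag has 3 vertices, giving width 2; this decomposition certifies tw(G) ≤ 2. The edges c–a–d–e–f–b–c form a cycle, so G is not a tree and its treewidth is at least 2. Combining the bounds, tw(G) = 2.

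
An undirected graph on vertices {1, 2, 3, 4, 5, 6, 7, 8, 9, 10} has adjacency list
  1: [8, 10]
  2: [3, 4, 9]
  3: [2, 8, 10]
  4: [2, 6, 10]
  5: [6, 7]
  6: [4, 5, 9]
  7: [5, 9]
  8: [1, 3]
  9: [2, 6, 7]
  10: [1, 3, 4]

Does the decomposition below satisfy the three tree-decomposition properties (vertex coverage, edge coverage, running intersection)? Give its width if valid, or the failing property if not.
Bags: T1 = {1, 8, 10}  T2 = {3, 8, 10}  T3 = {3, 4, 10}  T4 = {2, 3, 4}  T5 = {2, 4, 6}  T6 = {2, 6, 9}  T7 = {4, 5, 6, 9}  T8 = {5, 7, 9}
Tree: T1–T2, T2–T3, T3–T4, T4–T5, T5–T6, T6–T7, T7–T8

No — bags containing vertex 4 are not connected in the tree.

A tree decomposition must satisfy three properties: every vertex lies in some bag; for every edge, both endpoints lie together in some bag; and for every vertex, the bags containing it form a connected subtree. Here bags containing vertex 4 are not connected in the tree, so the decomposition is invalid.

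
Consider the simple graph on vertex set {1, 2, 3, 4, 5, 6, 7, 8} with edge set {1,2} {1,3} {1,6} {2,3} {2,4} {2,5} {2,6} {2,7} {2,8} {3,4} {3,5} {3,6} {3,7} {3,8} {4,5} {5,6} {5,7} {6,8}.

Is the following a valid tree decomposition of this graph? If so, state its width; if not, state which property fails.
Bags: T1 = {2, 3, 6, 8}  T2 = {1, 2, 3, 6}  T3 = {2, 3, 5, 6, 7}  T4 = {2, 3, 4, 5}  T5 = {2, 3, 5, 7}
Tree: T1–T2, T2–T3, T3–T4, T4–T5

No — bags containing vertex 7 are not connected in the tree.

A tree decomposition must satisfy three properties: every vertex lies in some bag; for every edge, both endpoints lie together in some bag; and for every vertex, the bags containing it form a connected subtree. Here bags containing vertex 7 are not connected in the tree, so the decomposition is invalid.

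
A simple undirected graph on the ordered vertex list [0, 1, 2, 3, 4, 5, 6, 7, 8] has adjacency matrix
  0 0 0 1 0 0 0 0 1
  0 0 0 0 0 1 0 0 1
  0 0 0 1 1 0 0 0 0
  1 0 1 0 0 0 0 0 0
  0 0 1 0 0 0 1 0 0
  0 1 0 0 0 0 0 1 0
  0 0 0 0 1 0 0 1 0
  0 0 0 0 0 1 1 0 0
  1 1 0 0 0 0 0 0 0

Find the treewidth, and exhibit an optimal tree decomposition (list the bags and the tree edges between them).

The largest bag has 3 vertices, giving width 2; this decomposition certifies tw(G) ≤ 2. For the lower bound, G contains the cycle 7–5–1–8–0–3–2–4–6–7, so G is not a forest; only forests have treewidth ≤ 1, hence tw(G) ≥ 2. Hence tw(G) = 2 exactly.

Treewidth 2.
One such decomposition:
Bags: B1 = {1, 5, 7}  B2 = {1, 7, 8}  B3 = {0, 7, 8}  B4 = {0, 3, 7}  B5 = {2, 3, 7}  B6 = {2, 4, 7}  B7 = {4, 6, 7}
Tree: B1–B2, B2–B3, B3–B4, B4–B5, B5–B6, B6–B7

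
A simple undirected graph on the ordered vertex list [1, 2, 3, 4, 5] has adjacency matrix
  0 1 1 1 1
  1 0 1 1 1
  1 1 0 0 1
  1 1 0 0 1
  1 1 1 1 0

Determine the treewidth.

3

A width-3 tree decomposition is:
Bags: B1 = {1, 2, 4, 5}  B2 = {1, 2, 3, 5}
Tree: B1–B2
The largest bag has 4 vertices, giving width 3; this decomposition certifies tw(G) ≤ 3. Conversely, {1, 2, 3, 5} is a clique of size 4, and the vertices of any clique must share a bag in every tree decomposition; so some bag has ≥ 4 vertices and tw(G) ≥ 3. The upper and lower bounds meet at 3, so that is the treewidth.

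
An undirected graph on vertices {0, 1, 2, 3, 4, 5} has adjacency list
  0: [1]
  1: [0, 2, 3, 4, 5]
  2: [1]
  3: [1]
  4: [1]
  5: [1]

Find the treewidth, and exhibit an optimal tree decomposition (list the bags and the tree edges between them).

Treewidth 1.
One optimal decomposition is:
Bags: B1 = {1, 4}  B2 = {1, 3}  B3 = {1, 2}  B4 = {0, 1}  B5 = {1, 5}
Tree: B1–B2, B1–B3, B3–B4, B1–B5

Every bag has size at most 2, so the width is 2 − 1 = 1 and tw(G) ≤ 1. Since G has at least one edge (e.g. 4–1), it is not an edgeless graph, so tw(G) ≥ 1. The upper and lower bounds meet at 1, so that is the treewidth.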